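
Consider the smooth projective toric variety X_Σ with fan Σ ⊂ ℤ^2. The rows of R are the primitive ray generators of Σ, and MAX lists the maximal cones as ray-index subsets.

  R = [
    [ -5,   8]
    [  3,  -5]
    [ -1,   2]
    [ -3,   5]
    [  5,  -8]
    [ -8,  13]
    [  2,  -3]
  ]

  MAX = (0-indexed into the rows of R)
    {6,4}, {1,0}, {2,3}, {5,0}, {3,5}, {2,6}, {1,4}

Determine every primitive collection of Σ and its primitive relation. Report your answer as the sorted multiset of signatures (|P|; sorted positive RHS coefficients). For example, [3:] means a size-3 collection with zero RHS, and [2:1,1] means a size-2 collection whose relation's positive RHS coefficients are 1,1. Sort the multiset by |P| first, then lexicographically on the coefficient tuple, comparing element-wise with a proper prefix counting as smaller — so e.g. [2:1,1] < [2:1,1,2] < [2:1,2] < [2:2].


Primitive collections (14):

  P = {0,4}:  v_{0} + v_{4} = 0  so sig = [2:]
  P = {1,3}:  v_{1} + v_{3} = 0  so sig = [2:]
  P = {0,3}:  v_{0} + v_{3} = v_{5}  so sig = [2:1]
  P = {0,6}:  v_{0} + v_{6} = v_{3}  so sig = [2:1]
  P = {1,2}:  v_{1} + v_{2} = v_{6}  so sig = [2:1]
  P = {1,5}:  v_{1} + v_{5} = v_{0}  so sig = [2:1]
  P = {1,6}:  v_{1} + v_{6} = v_{4}  so sig = [2:1]
  P = {3,4}:  v_{3} + v_{4} = v_{6}  so sig = [2:1]
  P = {3,6}:  v_{3} + v_{6} = v_{2}  so sig = [2:1]
  P = {4,5}:  v_{4} + v_{5} = v_{3}  so sig = [2:1]
  P = {0,2}:  v_{0} + v_{2} = 2·v_{3}  so sig = [2:2]
  P = {2,4}:  v_{2} + v_{4} = 2·v_{6}  so sig = [2:2]
  P = {5,6}:  v_{5} + v_{6} = 2·v_{3}  so sig = [2:2]
  P = {2,5}:  v_{2} + v_{5} = 3·v_{3}  so sig = [2:3]

Signatures (|P|; sorted positive RHS coefficients), sorted:
    [2:]
    [2:]
    [2:1]
    [2:1]
    [2:1]
    [2:1]
    [2:1]
    [2:1]
    [2:1]
    [2:1]
    [2:2]
    [2:2]
    [2:2]
    [2:3]


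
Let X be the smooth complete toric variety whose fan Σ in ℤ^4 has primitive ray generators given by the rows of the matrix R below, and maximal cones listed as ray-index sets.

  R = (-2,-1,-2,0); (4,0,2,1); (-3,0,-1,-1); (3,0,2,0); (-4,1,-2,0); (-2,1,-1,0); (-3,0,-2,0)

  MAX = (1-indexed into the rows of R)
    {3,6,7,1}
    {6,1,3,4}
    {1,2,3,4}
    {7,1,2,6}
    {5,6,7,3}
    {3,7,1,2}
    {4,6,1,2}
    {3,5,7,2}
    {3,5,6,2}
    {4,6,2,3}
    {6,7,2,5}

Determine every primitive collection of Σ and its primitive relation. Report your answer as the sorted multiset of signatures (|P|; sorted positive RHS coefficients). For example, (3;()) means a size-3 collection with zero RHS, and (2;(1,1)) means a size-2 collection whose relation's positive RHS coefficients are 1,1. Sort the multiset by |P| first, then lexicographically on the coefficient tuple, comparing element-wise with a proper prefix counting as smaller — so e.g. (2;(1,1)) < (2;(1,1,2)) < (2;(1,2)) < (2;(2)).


Minimal non-faces — 5 found among 7 rays, 11 max cones:

  P = {4,7}:  v_{4} + v_{7} = 0 ; sig = (2;())
  P = {4,5}:  v_{4} + v_{5} = v_{2} + v_{3} + v_{6} ; sig = (2;(1,1,1))
  P = {1,5}:  v_{1} + v_{5} = 2·v_{7} ; sig = (2;(2))
  P = {1,2,3,6}:  v_{1} + v_{2} + v_{3} + v_{6} = v_{7} ; sig = (4;(1))
  P = {2,3,6,7}:  v_{2} + v_{3} + v_{6} + v_{7} = v_{5} ; sig = (4;(1))

Hence PRS(X_Σ) =
    (2;())
    (2;(1,1,1))
    (2;(2))
    (4;(1))
    (4;(1))


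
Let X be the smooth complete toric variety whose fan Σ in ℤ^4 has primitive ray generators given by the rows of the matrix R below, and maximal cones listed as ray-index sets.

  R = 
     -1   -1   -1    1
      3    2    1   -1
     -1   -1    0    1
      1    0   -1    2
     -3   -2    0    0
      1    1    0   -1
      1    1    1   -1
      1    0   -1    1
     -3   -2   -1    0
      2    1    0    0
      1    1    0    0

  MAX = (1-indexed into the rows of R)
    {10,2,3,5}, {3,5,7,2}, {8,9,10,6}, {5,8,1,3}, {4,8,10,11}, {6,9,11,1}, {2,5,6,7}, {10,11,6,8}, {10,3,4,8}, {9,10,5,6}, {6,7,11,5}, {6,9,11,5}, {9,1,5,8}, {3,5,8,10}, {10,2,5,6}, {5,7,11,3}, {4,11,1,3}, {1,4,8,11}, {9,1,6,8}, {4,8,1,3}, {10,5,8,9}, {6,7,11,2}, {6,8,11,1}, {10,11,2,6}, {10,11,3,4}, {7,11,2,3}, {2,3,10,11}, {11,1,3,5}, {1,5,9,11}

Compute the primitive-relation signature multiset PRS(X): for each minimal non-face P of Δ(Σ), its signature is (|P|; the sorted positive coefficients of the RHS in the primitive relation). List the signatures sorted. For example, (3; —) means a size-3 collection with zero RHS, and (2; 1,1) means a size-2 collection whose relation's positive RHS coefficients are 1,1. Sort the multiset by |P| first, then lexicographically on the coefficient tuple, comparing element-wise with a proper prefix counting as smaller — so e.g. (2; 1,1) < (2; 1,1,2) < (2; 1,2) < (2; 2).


23 minimal non-faces of Δ(Σ) (on 11 rays):

  P={1,7}:  v_{1} + v_{7} = 0  ⇒ sig = (2; —)
  P={3,6}:  v_{3} + v_{6} = 0  ⇒ sig = (2; —)
  P={1,2}:  v_{1} + v_{2} = v_{10}  ⇒ sig = (2; 1)
  P={1,10}:  v_{1} + v_{10} = v_{8}  ⇒ sig = (2; 1)
  P={7,8}:  v_{7} + v_{8} = v_{10}  ⇒ sig = (2; 1)
  P={7,10}:  v_{7} + v_{10} = v_{2}  ⇒ sig = (2; 1)
  P={3,9}:  v_{3} + v_{9} = v_{1} + v_{5}  ⇒ sig = (2; 1,1)
  P={4,5}:  v_{4} + v_{5} = v_{1} + v_{3}  ⇒ sig = (2; 1,1)
  P={4,6}:  v_{4} + v_{6} = v_{8} + v_{11}  ⇒ sig = (2; 1,1)
  P={7,9}:  v_{7} + v_{9} = v_{5} + v_{6}  ⇒ sig = (2; 1,1)
  P={2,9}:  v_{2} + v_{9} = v_{5} + v_{6} + v_{10}  ⇒ sig = (2; 1,1,1)
  P={4,7}:  v_{4} + v_{7} = v_{3} + v_{10} + v_{11}  ⇒ sig = (2; 1,1,1)
  P={2,4}:  v_{2} + v_{4} = v_{3} + 2·v_{10} + v_{11}  ⇒ sig = (2; 1,1,2)
  P={2,8}:  v_{2} + v_{8} = 2·v_{10}  ⇒ sig = (2; 2)
  P={4,9}:  v_{4} + v_{9} = 2·v_{1}  ⇒ sig = (2; 2)
  P={5,10,11}:  v_{5} + v_{10} + v_{11} = 0  ⇒ sig = (3; —)
  P={1,5,6}:  v_{1} + v_{5} + v_{6} = v_{9}  ⇒ sig = (3; 1)
  P={2,5,11}:  v_{2} + v_{5} + v_{11} = v_{7}  ⇒ sig = (3; 1)
  P={3,8,11}:  v_{3} + v_{8} + v_{11} = v_{4}  ⇒ sig = (3; 1)
  P={5,8,11}:  v_{5} + v_{8} + v_{11} = v_{1}  ⇒ sig = (3; 1)
  P={5,6,8}:  v_{5} + v_{6} + v_{8} = v_{9} + v_{10}  ⇒ sig = (3; 1,1)
  P={9,10,11}:  v_{9} + v_{10} + v_{11} = v_{1} + v_{6}  ⇒ sig = (3; 1,1)
  P={8,9,11}:  v_{8} + v_{9} + v_{11} = 2·v_{1} + v_{6}  ⇒ sig = (3; 1,2)

Sorted signature multiset PRS(X):
    |P|=2: 15 collections, coeffs (), (), (1), (1), (1), (1), (1,1), (1,1), (1,1), (1,1), (1,1,1), (1,1,1), (1,1,2), (2), (2)
    |P|=3: 8 collections, coeffs (), (1), (1), (1), (1), (1,1), (1,1), (1,2)


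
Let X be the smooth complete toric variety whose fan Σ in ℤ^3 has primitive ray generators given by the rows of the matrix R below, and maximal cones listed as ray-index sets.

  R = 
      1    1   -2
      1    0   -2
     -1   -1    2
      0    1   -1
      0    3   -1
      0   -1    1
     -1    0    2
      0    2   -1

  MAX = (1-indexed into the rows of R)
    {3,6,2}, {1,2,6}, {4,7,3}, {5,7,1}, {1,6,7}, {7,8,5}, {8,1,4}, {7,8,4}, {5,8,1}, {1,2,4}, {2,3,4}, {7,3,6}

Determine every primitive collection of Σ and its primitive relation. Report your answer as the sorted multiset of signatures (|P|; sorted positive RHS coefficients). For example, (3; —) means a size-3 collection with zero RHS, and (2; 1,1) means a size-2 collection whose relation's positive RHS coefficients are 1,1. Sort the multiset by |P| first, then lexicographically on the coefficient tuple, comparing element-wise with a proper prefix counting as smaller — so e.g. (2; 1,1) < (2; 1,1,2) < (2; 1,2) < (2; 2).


Δ(Σ) — 8 vertices, 12 min non-faces:

  P = {1,3}:  v_{1} + v_{3} = 0  →  sig = (2; —)
  P = {2,7}:  v_{2} + v_{7} = 0  →  sig = (2; —)
  P = {4,6}:  v_{4} + v_{6} = 0  →  sig = (2; —)
  P = {2,5}:  v_{2} + v_{5} = v_{1} + v_{8}  →  sig = (2; 1,1)
  P = {2,8}:  v_{2} + v_{8} = v_{1} + v_{4}  →  sig = (2; 1,1)
  P = {3,5}:  v_{3} + v_{5} = v_{7} + v_{8}  →  sig = (2; 1,1)
  P = {3,8}:  v_{3} + v_{8} = v_{4} + v_{7}  →  sig = (2; 1,1)
  P = {6,8}:  v_{6} + v_{8} = v_{1} + v_{7}  →  sig = (2; 1,1)
  P = {4,5}:  v_{4} + v_{5} = 2·v_{8}  →  sig = (2; 2)
  P = {5,6}:  v_{5} + v_{6} = 2·v_{1} + 2·v_{7}  →  sig = (2; 2,2)
  P = {1,4,7}:  v_{1} + v_{4} + v_{7} = v_{8}  →  sig = (3; 1)
  P = {1,7,8}:  v_{1} + v_{7} + v_{8} = v_{5}  →  sig = (3; 1)

Sorted signature multiset PRS(X):
[(2; —), (2; —), (2; —), (2; 1,1), (2; 1,1), (2; 1,1), (2; 1,1), (2; 1,1), (2; 2), (2; 2,2), (3; 1), (3; 1)]


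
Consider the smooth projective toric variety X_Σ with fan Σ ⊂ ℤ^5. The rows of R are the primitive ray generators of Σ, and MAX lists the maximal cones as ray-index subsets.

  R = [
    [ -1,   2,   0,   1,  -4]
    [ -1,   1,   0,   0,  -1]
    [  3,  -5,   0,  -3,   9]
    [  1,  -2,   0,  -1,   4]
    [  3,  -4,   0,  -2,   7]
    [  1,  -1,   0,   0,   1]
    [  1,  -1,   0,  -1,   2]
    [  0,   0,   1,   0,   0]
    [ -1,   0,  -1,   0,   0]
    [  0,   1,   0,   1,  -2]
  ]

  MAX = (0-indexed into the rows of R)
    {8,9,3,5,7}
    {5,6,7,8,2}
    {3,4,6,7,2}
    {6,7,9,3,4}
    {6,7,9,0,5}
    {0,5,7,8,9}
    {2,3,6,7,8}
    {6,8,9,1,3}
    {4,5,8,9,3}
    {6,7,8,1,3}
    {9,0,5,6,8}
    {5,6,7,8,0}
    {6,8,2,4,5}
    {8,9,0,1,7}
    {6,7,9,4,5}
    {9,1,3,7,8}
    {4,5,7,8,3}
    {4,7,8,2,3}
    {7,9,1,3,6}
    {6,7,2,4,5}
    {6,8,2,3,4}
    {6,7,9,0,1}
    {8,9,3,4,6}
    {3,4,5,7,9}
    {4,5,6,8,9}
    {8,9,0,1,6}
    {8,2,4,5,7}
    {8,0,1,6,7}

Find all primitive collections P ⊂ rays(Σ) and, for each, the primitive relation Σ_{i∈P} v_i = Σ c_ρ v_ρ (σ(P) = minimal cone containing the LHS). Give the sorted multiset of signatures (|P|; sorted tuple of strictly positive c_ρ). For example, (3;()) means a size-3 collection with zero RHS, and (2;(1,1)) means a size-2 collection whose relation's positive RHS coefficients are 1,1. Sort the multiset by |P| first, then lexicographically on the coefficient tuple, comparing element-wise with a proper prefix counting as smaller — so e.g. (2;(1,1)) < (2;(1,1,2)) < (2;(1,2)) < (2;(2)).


12 minimal non-faces of Δ(Σ) (on 10 rays):

  P = {0,3}:  v_{0} + v_{3} = 0  →  sig = (2;())
  P = {1,5}:  v_{1} + v_{5} = 0  →  sig = (2;())
  P = {2,9}:  v_{2} + v_{9} = v_{4}  →  sig = (2;(1))
  P = {0,4}:  v_{0} + v_{4} = v_{5} + v_{6}  →  sig = (2;(1,1))
  P = {1,4}:  v_{1} + v_{4} = v_{3} + v_{6}  →  sig = (2;(1,1))
  P = {0,2}:  v_{0} + v_{2} = v_{5} + 2·v_{6} + v_{7} + v_{8}  →  sig = (2;(1,1,1,2))
  P = {1,2}:  v_{1} + v_{2} = v_{3} + 2·v_{6} + v_{7} + v_{8}  →  sig = (2;(1,1,1,2))
  P = {3,5,6}:  v_{3} + v_{5} + v_{6} = v_{4}  →  sig = (3;(1))
  P = {2,3,5}:  v_{2} + v_{3} + v_{5} = 2·v_{4} + v_{7} + v_{8}  →  sig = (3;(1,1,2))
  P = {6,7,8,9}:  v_{6} + v_{7} + v_{8} + v_{9} = 0  →  sig = (4;())
  P = {4,6,7,8}:  v_{4} + v_{6} + v_{7} + v_{8} = v_{2}  →  sig = (4;(1))
  P = {4,7,8,9}:  v_{4} + v_{7} + v_{8} + v_{9} = v_{3} + v_{5}  →  sig = (4;(1,1))

Sorted signature multiset PRS(X):
[(2;()), (2;()), (2;(1)), (2;(1,1)), (2;(1,1)), (2;(1,1,1,2)), (2;(1,1,1,2)), (3;(1)), (3;(1,1,2)), (4;()), (4;(1)), (4;(1,1))]


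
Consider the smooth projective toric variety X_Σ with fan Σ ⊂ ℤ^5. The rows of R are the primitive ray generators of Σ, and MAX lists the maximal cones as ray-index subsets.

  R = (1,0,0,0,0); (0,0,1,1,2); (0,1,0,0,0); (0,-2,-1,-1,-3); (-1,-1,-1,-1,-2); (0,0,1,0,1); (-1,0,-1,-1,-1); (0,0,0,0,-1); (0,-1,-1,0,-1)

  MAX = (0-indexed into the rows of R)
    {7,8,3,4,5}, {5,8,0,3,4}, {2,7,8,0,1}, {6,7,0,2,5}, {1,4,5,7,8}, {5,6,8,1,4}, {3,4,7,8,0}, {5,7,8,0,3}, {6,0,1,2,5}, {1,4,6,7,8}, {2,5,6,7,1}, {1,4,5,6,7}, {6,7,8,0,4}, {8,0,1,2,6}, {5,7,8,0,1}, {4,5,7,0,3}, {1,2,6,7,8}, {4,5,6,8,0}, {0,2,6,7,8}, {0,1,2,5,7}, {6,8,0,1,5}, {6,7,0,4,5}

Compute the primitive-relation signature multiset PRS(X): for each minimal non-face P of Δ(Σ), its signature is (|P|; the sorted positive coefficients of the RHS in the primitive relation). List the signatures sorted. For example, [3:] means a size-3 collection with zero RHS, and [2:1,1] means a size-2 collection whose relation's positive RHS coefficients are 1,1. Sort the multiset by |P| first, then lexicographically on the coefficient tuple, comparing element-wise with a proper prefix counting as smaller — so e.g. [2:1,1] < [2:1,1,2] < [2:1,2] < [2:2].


The 9 primitive collections of Σ (r=9, n=5):

  P = {2,4}:  v_{2} + v_{4} = v_{6} + v_{7} ; sig = [2:1,1]
  P = {2,3}:  v_{2} + v_{3} = v_{0} + v_{4} + v_{7} ; sig = [2:1,1,1]
  P = {3,6}:  v_{3} + v_{6} = v_{0} + 2·v_{4} ; sig = [2:1,2]
  P = {1,3}:  v_{1} + v_{3} = 2·v_{5} + v_{7} + 2·v_{8} ; sig = [2:1,2,2]
  P = {2,5,8}:  v_{2} + v_{5} + v_{8} = 0 ; sig = [3:]
  P = {0,1,4}:  v_{0} + v_{1} + v_{4} = v_{5} + v_{8} ; sig = [3:1,1]
  P = {0,1,6,7}:  v_{0} + v_{1} + v_{6} + v_{7} = 0 ; sig = [4:]
  P = {5,6,7,8}:  v_{5} + v_{6} + v_{7} + v_{8} = v_{4} ; sig = [4:1]
  P = {0,4,5,7,8}:  v_{0} + v_{4} + v_{5} + v_{7} + v_{8} = v_{3} ; sig = [5:1]

Sorted signature multiset PRS(X):
    |P|=2: 4 collections, coeffs (1,1), (1,1,1), (1,2), (1,2,2)
    |P|=3: 2 collections, coeffs (), (1,1)
    |P|=4: 2 collections, coeffs (), (1)
    |P|=5: 1 collection, coeffs (1)


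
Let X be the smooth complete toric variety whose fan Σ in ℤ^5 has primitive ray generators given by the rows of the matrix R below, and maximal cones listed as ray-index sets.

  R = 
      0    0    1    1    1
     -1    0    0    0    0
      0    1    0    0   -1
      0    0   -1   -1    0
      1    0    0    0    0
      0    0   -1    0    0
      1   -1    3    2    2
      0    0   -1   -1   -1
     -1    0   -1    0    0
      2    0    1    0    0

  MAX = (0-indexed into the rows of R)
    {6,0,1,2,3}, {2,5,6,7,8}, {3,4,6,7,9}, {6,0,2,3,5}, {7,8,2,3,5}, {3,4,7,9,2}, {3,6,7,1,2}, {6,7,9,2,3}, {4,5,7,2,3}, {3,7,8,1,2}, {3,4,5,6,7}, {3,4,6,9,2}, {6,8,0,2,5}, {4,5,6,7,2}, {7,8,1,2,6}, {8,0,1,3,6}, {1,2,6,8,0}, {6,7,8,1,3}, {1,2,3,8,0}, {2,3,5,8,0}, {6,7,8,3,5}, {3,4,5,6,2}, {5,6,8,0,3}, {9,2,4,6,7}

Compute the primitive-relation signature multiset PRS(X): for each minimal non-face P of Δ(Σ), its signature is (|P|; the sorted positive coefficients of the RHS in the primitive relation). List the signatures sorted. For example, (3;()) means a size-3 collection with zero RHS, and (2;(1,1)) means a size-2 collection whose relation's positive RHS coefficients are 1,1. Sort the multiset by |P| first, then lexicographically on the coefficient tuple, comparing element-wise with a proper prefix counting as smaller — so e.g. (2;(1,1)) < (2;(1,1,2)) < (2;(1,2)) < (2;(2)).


Primitive collections (12):

  P={0,7}:  v_{0} + v_{7} = 0  so sig = (2;())
  P={1,4}:  v_{1} + v_{4} = 0  so sig = (2;())
  P={1,5}:  v_{1} + v_{5} = v_{8}  so sig = (2;(1))
  P={4,8}:  v_{4} + v_{8} = v_{5}  so sig = (2;(1))
  P={8,9}:  v_{8} + v_{9} = v_{4}  so sig = (2;(1))
  P={0,4}:  v_{0} + v_{4} = v_{2} + v_{3} + v_{5} + v_{6}  so sig = (2;(1,1,1,1))
  P={0,9}:  v_{0} + v_{9} = v_{2} + v_{3} + v_{4} + v_{6}  so sig = (2;(1,1,1,1))
  P={1,9}:  v_{1} + v_{9} = v_{2} + v_{3} + v_{6} + v_{7}  so sig = (2;(1,1,1,1))
  P={5,9}:  v_{5} + v_{9} = 2·v_{4}  so sig = (2;(2))
  P={2,3,6,8}:  v_{2} + v_{3} + v_{6} + v_{8} = v_{0}  so sig = (4;(1))
  P={2,3,4,6,7}:  v_{2} + v_{3} + v_{4} + v_{6} + v_{7} = v_{9}  so sig = (5;(1))
  P={2,3,5,6,7}:  v_{2} + v_{3} + v_{5} + v_{6} + v_{7} = v_{4}  so sig = (5;(1))

Signatures (|P|; sorted positive RHS coefficients), sorted:
    (2;())
    (2;())
    (2;(1))
    (2;(1))
    (2;(1))
    (2;(1,1,1,1))
    (2;(1,1,1,1))
    (2;(1,1,1,1))
    (2;(2))
    (4;(1))
    (5;(1))
    (5;(1))


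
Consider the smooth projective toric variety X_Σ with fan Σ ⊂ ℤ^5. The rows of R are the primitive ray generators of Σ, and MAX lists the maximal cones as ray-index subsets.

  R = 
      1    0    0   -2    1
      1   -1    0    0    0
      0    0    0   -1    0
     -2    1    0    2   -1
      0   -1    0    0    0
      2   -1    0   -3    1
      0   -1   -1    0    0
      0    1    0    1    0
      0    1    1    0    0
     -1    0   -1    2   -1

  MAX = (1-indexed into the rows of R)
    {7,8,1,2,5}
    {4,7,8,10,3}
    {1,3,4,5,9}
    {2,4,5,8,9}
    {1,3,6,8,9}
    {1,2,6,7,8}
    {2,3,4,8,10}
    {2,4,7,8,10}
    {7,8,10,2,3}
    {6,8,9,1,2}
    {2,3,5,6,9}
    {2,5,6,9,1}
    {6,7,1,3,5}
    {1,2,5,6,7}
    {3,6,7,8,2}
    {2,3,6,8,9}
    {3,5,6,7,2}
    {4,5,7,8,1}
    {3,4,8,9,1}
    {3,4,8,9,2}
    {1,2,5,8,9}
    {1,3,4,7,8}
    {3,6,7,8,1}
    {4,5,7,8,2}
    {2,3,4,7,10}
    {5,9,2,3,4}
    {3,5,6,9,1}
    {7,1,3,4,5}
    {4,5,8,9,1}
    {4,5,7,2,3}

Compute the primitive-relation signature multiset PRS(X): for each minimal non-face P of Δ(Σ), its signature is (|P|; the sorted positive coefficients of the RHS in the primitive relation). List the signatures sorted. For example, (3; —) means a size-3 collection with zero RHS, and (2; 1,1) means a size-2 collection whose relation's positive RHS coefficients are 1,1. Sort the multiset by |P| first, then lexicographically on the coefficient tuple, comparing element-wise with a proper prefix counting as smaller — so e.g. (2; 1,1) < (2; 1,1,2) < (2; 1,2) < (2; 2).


|primitive collections| = 11. Relations:

  P={7,9}:  v_{7} + v_{9} = 0  ⇒ sig = (2; —)
  P={4,6}:  v_{4} + v_{6} = v_{3}  ⇒ sig = (2; 1)
  P={1,10}:  v_{1} + v_{10} = v_{3} + v_{7} + v_{8}  ⇒ sig = (2; 1,1,1)
  P={5,10}:  v_{5} + v_{10} = v_{2} + v_{4} + v_{7}  ⇒ sig = (2; 1,1,1)
  P={9,10}:  v_{9} + v_{10} = v_{2} + v_{3} + v_{4} + v_{8}  ⇒ sig = (2; 1,1,1,1)
  P={6,10}:  v_{6} + v_{10} = v_{2} + 2·v_{3} + v_{7} + v_{8}  ⇒ sig = (2; 1,1,1,2)
  P={1,2,4}:  v_{1} + v_{2} + v_{4} = 0  ⇒ sig = (3; —)
  P={3,5,8}:  v_{3} + v_{5} + v_{8} = 0  ⇒ sig = (3; —)
  P={1,2,3}:  v_{1} + v_{2} + v_{3} = v_{6}  ⇒ sig = (3; 1)
  P={5,6,8}:  v_{5} + v_{6} + v_{8} = v_{1} + v_{2}  ⇒ sig = (3; 1,1)
  P={2,3,4,7,8}:  v_{2} + v_{3} + v_{4} + v_{7} + v_{8} = v_{10}  ⇒ sig = (5; 1)

Hence PRS(X_Σ) =
    |P|=2: 6 collections, coeffs (), (1), (1,1,1), (1,1,1), (1,1,1,1), (1,1,1,2)
    |P|=3: 4 collections, coeffs (), (), (1), (1,1)
    |P|=5: 1 collection, coeffs (1)


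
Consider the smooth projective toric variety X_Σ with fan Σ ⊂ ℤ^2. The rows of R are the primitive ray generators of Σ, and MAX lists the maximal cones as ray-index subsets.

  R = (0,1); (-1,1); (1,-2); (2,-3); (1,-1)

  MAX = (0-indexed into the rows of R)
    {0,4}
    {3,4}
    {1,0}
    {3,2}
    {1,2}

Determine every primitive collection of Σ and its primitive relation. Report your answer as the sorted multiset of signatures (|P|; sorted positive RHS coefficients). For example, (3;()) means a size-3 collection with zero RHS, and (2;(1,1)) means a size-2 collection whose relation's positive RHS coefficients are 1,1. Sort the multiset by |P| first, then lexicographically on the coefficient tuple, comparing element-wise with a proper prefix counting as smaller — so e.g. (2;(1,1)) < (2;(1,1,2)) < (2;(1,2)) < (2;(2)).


Minimal non-faces — 5 found among 5 rays, 5 max cones:

  • {1,4}:  v_{1} + v_{4} = 0  ⟹  sig = (2;())
  • {0,2}:  v_{0} + v_{2} = v_{4}  ⟹  sig = (2;(1))
  • {1,3}:  v_{1} + v_{3} = v_{2}  ⟹  sig = (2;(1))
  • {2,4}:  v_{2} + v_{4} = v_{3}  ⟹  sig = (2;(1))
  • {0,3}:  v_{0} + v_{3} = 2·v_{4}  ⟹  sig = (2;(2))

Signatures (|P|; sorted positive RHS coefficients), sorted:
{ (2;()),  (2;(1)) ×3,  (2;(2)) }


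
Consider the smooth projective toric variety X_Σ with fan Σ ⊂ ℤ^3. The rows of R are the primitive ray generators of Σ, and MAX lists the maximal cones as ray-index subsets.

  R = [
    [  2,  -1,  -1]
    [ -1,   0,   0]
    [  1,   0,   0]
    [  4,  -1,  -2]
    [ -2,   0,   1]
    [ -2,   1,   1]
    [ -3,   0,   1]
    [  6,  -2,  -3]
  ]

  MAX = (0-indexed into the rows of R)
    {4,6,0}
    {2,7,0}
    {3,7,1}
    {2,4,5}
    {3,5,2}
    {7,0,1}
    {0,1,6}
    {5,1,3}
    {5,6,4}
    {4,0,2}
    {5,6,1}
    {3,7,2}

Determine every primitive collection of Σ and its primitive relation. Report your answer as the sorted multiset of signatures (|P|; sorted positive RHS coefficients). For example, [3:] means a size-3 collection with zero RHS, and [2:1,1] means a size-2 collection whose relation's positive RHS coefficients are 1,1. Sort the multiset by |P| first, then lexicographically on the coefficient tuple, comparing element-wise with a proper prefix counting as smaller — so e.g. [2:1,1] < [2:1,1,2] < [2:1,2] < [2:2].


Σ has 10 primitive collections:

  P={0,5}:  v_{0} + v_{5} = 0  →  sig = [2:]
  P={1,2}:  v_{1} + v_{2} = 0  →  sig = [2:]
  P={0,3}:  v_{0} + v_{3} = v_{7}  →  sig = [2:1]
  P={1,4}:  v_{1} + v_{4} = v_{6}  →  sig = [2:1]
  P={2,6}:  v_{2} + v_{6} = v_{4}  →  sig = [2:1]
  P={3,4}:  v_{3} + v_{4} = v_{0}  →  sig = [2:1]
  P={5,7}:  v_{5} + v_{7} = v_{3}  →  sig = [2:1]
  P={3,6}:  v_{3} + v_{6} = v_{0} + v_{1}  →  sig = [2:1,1]
  P={6,7}:  v_{6} + v_{7} = 2·v_{0} + v_{1}  →  sig = [2:1,2]
  P={4,7}:  v_{4} + v_{7} = 2·v_{0}  →  sig = [2:2]

Sorted signature multiset PRS(X):
    [2:]
    [2:]
    [2:1]
    [2:1]
    [2:1]
    [2:1]
    [2:1]
    [2:1,1]
    [2:1,2]
    [2:2]


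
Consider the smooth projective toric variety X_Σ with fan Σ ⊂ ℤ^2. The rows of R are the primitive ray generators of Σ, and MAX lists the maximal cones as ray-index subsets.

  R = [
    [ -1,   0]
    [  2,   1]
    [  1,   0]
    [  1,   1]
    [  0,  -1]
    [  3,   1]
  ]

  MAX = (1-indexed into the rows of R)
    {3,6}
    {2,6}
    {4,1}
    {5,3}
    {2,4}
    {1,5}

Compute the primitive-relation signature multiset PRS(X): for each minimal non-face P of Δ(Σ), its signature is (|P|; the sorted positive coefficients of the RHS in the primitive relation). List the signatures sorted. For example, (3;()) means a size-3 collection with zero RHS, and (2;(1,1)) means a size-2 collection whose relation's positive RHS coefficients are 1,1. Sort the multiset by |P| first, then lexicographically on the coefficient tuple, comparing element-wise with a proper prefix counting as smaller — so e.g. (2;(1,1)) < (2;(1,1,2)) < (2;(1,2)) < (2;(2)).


The 9 primitive collections of Σ (r=6, n=2):

  P={1,3}:  v_{1} + v_{3} = 0  so sig = (2;())
  P={1,2}:  v_{1} + v_{2} = v_{4}  so sig = (2;(1))
  P={1,6}:  v_{1} + v_{6} = v_{2}  so sig = (2;(1))
  P={2,3}:  v_{2} + v_{3} = v_{6}  so sig = (2;(1))
  P={3,4}:  v_{3} + v_{4} = v_{2}  so sig = (2;(1))
  P={4,5}:  v_{4} + v_{5} = v_{3}  so sig = (2;(1))
  P={2,5}:  v_{2} + v_{5} = 2·v_{3}  so sig = (2;(2))
  P={4,6}:  v_{4} + v_{6} = 2·v_{2}  so sig = (2;(2))
  P={5,6}:  v_{5} + v_{6} = 3·v_{3}  so sig = (2;(3))

Signatures (|P|; sorted positive RHS coefficients), sorted:
    |P|=2: 9 collections, coeffs (), (1), (1), (1), (1), (1), (2), (2), (3)


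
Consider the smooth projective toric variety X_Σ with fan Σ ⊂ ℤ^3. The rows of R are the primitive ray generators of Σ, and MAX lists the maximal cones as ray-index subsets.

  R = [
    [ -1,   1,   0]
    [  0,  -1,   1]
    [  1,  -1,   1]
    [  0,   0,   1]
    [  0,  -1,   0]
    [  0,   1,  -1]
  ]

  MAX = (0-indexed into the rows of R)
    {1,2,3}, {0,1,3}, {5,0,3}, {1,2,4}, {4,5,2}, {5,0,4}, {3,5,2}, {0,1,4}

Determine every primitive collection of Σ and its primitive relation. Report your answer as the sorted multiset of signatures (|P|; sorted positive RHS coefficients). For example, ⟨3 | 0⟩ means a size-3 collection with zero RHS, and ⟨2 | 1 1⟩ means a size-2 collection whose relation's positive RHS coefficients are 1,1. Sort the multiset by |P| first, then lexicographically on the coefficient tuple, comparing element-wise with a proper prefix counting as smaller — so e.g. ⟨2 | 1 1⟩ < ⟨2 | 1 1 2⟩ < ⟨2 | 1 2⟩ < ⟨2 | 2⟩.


Minimal non-faces — 3 found among 6 rays, 8 max cones:

  P = {1,5}:  v_{1} + v_{5} = 0 — sig = ⟨2 | 0⟩
  P = {0,2}:  v_{0} + v_{2} = v_{3} — sig = ⟨2 | 1⟩
  P = {3,4}:  v_{3} + v_{4} = v_{1} — sig = ⟨2 | 1⟩

so the primitive-relation signature multiset is
    ⟨2 | 0⟩
    ⟨2 | 1⟩
    ⟨2 | 1⟩


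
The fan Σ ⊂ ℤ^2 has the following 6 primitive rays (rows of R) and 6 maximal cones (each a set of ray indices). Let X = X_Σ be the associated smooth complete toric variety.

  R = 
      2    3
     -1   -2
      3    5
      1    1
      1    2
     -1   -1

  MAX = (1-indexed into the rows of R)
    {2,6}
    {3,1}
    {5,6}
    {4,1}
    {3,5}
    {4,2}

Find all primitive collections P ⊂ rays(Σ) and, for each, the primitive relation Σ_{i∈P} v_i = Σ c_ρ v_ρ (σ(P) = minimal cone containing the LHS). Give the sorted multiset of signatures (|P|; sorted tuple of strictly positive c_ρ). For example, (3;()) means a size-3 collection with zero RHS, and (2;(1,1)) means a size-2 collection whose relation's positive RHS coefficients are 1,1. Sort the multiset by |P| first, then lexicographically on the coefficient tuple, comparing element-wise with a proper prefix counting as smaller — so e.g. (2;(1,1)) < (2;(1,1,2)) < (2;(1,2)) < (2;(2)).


|primitive collections| = 9. Relations:

  P = {2,5}:  v_{2} + v_{5} = 0  ⟹  sig = (2;())
  P = {4,6}:  v_{4} + v_{6} = 0  ⟹  sig = (2;())
  P = {1,2}:  v_{1} + v_{2} = v_{4}  ⟹  sig = (2;(1))
  P = {1,5}:  v_{1} + v_{5} = v_{3}  ⟹  sig = (2;(1))
  P = {1,6}:  v_{1} + v_{6} = v_{5}  ⟹  sig = (2;(1))
  P = {2,3}:  v_{2} + v_{3} = v_{1}  ⟹  sig = (2;(1))
  P = {4,5}:  v_{4} + v_{5} = v_{1}  ⟹  sig = (2;(1))
  P = {3,4}:  v_{3} + v_{4} = 2·v_{1}  ⟹  sig = (2;(2))
  P = {3,6}:  v_{3} + v_{6} = 2·v_{5}  ⟹  sig = (2;(2))

so the primitive-relation signature multiset is
    (2;())
    (2;())
    (2;(1))
    (2;(1))
    (2;(1))
    (2;(1))
    (2;(1))
    (2;(2))
    (2;(2))


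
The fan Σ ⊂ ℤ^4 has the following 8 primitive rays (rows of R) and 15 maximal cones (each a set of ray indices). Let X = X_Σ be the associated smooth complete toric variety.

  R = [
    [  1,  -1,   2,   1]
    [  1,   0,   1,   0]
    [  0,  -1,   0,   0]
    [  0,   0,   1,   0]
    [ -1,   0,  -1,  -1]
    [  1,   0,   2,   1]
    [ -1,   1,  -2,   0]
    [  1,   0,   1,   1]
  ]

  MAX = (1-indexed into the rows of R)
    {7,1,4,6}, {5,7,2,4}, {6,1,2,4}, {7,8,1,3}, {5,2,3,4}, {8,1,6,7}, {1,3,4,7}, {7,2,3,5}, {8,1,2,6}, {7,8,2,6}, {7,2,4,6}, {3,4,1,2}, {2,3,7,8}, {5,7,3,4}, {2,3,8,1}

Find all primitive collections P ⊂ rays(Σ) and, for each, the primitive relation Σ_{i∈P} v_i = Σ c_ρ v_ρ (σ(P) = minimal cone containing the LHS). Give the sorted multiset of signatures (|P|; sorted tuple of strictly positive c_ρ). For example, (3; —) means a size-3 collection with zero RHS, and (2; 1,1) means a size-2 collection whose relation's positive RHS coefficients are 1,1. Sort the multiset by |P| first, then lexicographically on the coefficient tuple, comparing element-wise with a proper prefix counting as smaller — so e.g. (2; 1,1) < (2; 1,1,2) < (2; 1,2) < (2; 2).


|primitive collections| = 7. Relations:

  • {5,8}:  v_{5} + v_{8} = 0  so sig = (2; —)
  • {3,6}:  v_{3} + v_{6} = v_{1}  so sig = (2; 1)
  • {4,8}:  v_{4} + v_{8} = v_{6}  so sig = (2; 1)
  • {5,6}:  v_{5} + v_{6} = v_{4}  so sig = (2; 1)
  • {1,5}:  v_{1} + v_{5} = v_{3} + v_{4}  so sig = (2; 1,1)
  • {1,2,7}:  v_{1} + v_{2} + v_{7} = v_{8}  so sig = (3; 1)
  • {2,3,4,7}:  v_{2} + v_{3} + v_{4} + v_{7} = 0  so sig = (4; —)

Signatures (|P|; sorted positive RHS coefficients), sorted:
{ (2; —),  (2; 1) ×3,  (2; 1,1),  (3; 1),  (4; —) }


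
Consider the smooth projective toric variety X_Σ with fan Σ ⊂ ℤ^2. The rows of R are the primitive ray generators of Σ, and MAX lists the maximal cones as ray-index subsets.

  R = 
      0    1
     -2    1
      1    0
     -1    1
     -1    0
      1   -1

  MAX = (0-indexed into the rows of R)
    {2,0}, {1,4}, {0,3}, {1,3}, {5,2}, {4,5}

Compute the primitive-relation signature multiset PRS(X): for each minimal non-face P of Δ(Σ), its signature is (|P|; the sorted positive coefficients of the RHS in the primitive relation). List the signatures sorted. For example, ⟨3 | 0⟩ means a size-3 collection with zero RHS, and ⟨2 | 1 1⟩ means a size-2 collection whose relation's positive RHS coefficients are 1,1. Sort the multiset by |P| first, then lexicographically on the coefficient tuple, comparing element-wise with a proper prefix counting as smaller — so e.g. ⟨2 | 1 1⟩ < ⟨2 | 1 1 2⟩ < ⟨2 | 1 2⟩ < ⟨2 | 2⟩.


9 collections generate NE(X_Σ); each relation:

  P={2,4}:  v_{2} + v_{4} = 0  so sig = ⟨2 | 0⟩
  P={3,5}:  v_{3} + v_{5} = 0  so sig = ⟨2 | 0⟩
  P={0,4}:  v_{0} + v_{4} = v_{3}  so sig = ⟨2 | 1⟩
  P={0,5}:  v_{0} + v_{5} = v_{2}  so sig = ⟨2 | 1⟩
  P={1,2}:  v_{1} + v_{2} = v_{3}  so sig = ⟨2 | 1⟩
  P={1,5}:  v_{1} + v_{5} = v_{4}  so sig = ⟨2 | 1⟩
  P={2,3}:  v_{2} + v_{3} = v_{0}  so sig = ⟨2 | 1⟩
  P={3,4}:  v_{3} + v_{4} = v_{1}  so sig = ⟨2 | 1⟩
  P={0,1}:  v_{0} + v_{1} = 2·v_{3}  so sig = ⟨2 | 2⟩

Hence PRS(X_Σ) =
    ⟨2 | 0⟩
    ⟨2 | 0⟩
    ⟨2 | 1⟩
    ⟨2 | 1⟩
    ⟨2 | 1⟩
    ⟨2 | 1⟩
    ⟨2 | 1⟩
    ⟨2 | 1⟩
    ⟨2 | 2⟩


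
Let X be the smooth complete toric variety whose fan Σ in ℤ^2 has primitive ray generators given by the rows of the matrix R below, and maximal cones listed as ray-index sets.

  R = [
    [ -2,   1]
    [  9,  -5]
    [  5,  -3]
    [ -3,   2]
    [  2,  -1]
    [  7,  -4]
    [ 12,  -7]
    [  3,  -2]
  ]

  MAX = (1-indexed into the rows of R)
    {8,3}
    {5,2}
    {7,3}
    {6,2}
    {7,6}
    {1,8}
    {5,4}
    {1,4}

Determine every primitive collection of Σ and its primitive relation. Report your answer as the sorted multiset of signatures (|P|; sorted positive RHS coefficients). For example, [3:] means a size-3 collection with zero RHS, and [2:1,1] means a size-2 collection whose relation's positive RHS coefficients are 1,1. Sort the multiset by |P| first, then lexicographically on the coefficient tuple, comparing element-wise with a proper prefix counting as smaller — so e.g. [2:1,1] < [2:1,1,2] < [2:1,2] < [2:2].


Σ has 20 primitive collections:

  {1,5}:  v_{1} + v_{5} = 0  ⟹  sig = [2:]
  {4,8}:  v_{4} + v_{8} = 0  ⟹  sig = [2:]
  {1,2}:  v_{1} + v_{2} = v_{6}  ⟹  sig = [2:1]
  {1,3}:  v_{1} + v_{3} = v_{8}  ⟹  sig = [2:1]
  {1,6}:  v_{1} + v_{6} = v_{3}  ⟹  sig = [2:1]
  {2,8}:  v_{2} + v_{8} = v_{7}  ⟹  sig = [2:1]
  {3,4}:  v_{3} + v_{4} = v_{5}  ⟹  sig = [2:1]
  {3,5}:  v_{3} + v_{5} = v_{6}  ⟹  sig = [2:1]
  {3,6}:  v_{3} + v_{6} = v_{7}  ⟹  sig = [2:1]
  {4,7}:  v_{4} + v_{7} = v_{2}  ⟹  sig = [2:1]
  {5,6}:  v_{5} + v_{6} = v_{2}  ⟹  sig = [2:1]
  {5,8}:  v_{5} + v_{8} = v_{3}  ⟹  sig = [2:1]
  {1,7}:  v_{1} + v_{7} = 2·v_{3}  ⟹  sig = [2:2]
  {2,3}:  v_{2} + v_{3} = 2·v_{6}  ⟹  sig = [2:2]
  {4,6}:  v_{4} + v_{6} = 2·v_{5}  ⟹  sig = [2:2]
  {5,7}:  v_{5} + v_{7} = 2·v_{6}  ⟹  sig = [2:2]
  {6,8}:  v_{6} + v_{8} = 2·v_{3}  ⟹  sig = [2:2]
  {2,4}:  v_{2} + v_{4} = 3·v_{5}  ⟹  sig = [2:3]
  {2,7}:  v_{2} + v_{7} = 3·v_{6}  ⟹  sig = [2:3]
  {7,8}:  v_{7} + v_{8} = 3·v_{3}  ⟹  sig = [2:3]

Signatures (|P|; sorted positive RHS coefficients), sorted:
    [2:]
    [2:]
    [2:1]
    [2:1]
    [2:1]
    [2:1]
    [2:1]
    [2:1]
    [2:1]
    [2:1]
    [2:1]
    [2:1]
    [2:2]
    [2:2]
    [2:2]
    [2:2]
    [2:2]
    [2:3]
    [2:3]
    [2:3]


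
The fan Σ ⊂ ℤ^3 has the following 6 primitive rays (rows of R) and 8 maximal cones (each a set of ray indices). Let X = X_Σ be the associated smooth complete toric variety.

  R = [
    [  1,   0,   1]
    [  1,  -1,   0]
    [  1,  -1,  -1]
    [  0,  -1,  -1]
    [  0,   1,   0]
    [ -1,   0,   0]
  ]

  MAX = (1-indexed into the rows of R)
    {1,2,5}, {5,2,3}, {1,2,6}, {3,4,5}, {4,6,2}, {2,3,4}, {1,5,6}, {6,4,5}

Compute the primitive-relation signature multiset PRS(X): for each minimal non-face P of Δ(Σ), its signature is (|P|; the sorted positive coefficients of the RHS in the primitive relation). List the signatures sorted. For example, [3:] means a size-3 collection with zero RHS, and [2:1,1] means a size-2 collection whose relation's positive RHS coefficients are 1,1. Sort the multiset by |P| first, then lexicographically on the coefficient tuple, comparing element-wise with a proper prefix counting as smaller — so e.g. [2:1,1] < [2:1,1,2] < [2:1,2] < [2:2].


Σ has 5 primitive collections:

  {1,4}:  v_{1} + v_{4} = v_{2}  →  sig = [2:1]
  {3,6}:  v_{3} + v_{6} = v_{4}  →  sig = [2:1]
  {1,3}:  v_{1} + v_{3} = 2·v_{2} + v_{5}  →  sig = [2:1,2]
  {2,5,6}:  v_{2} + v_{5} + v_{6} = 0  →  sig = [3:]
  {2,4,5}:  v_{2} + v_{4} + v_{5} = v_{3}  →  sig = [3:1]

so the primitive-relation signature multiset is
    |P|=2: 3 collections, coeffs (1), (1), (1,2)
    |P|=3: 2 collections, coeffs (), (1)


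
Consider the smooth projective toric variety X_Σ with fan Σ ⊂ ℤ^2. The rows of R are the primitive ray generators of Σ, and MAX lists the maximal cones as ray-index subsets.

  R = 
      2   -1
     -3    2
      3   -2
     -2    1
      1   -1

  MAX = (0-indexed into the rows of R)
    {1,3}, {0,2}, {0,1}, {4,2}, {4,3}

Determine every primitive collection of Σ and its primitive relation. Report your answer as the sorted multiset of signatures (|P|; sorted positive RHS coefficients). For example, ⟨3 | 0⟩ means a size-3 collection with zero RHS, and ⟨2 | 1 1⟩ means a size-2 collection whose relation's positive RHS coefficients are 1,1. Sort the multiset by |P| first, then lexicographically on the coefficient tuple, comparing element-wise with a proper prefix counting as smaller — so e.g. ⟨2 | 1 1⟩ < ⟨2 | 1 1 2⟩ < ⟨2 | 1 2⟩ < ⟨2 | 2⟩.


|primitive collections| = 5. Relations:

  • {0,3}:  v_{0} + v_{3} = 0  →  sig = ⟨2 | 0⟩
  • {1,2}:  v_{1} + v_{2} = 0  →  sig = ⟨2 | 0⟩
  • {0,4}:  v_{0} + v_{4} = v_{2}  →  sig = ⟨2 | 1⟩
  • {1,4}:  v_{1} + v_{4} = v_{3}  →  sig = ⟨2 | 1⟩
  • {2,3}:  v_{2} + v_{3} = v_{4}  →  sig = ⟨2 | 1⟩

Hence PRS(X_Σ) =
[⟨2 | 0⟩, ⟨2 | 0⟩, ⟨2 | 1⟩, ⟨2 | 1⟩, ⟨2 | 1⟩]


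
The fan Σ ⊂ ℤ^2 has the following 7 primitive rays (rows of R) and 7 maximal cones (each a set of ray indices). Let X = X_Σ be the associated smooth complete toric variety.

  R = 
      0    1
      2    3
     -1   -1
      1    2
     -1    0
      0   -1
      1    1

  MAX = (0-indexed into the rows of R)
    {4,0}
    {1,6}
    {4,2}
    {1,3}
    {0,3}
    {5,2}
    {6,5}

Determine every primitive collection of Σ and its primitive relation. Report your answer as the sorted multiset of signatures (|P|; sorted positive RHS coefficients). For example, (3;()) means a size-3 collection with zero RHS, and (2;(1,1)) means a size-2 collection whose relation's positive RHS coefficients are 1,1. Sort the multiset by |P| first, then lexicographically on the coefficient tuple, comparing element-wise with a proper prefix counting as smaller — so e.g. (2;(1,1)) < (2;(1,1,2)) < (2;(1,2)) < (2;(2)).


14 minimal non-faces of Δ(Σ) (on 7 rays):

  P={0,5}:  v_{0} + v_{5} = 0  ⟹  sig = (2;())
  P={2,6}:  v_{2} + v_{6} = 0  ⟹  sig = (2;())
  P={0,2}:  v_{0} + v_{2} = v_{4}  ⟹  sig = (2;(1))
  P={0,6}:  v_{0} + v_{6} = v_{3}  ⟹  sig = (2;(1))
  P={1,2}:  v_{1} + v_{2} = v_{3}  ⟹  sig = (2;(1))
  P={2,3}:  v_{2} + v_{3} = v_{0}  ⟹  sig = (2;(1))
  P={3,5}:  v_{3} + v_{5} = v_{6}  ⟹  sig = (2;(1))
  P={3,6}:  v_{3} + v_{6} = v_{1}  ⟹  sig = (2;(1))
  P={4,5}:  v_{4} + v_{5} = v_{2}  ⟹  sig = (2;(1))
  P={4,6}:  v_{4} + v_{6} = v_{0}  ⟹  sig = (2;(1))
  P={1,4}:  v_{1} + v_{4} = v_{0} + v_{3}  ⟹  sig = (2;(1,1))
  P={0,1}:  v_{0} + v_{1} = 2·v_{3}  ⟹  sig = (2;(2))
  P={1,5}:  v_{1} + v_{5} = 2·v_{6}  ⟹  sig = (2;(2))
  P={3,4}:  v_{3} + v_{4} = 2·v_{0}  ⟹  sig = (2;(2))

so the primitive-relation signature multiset is
    |P|=2: 14 collections, coeffs (), (), (1), (1), (1), (1), (1), (1), (1), (1), (1,1), (2), (2), (2)


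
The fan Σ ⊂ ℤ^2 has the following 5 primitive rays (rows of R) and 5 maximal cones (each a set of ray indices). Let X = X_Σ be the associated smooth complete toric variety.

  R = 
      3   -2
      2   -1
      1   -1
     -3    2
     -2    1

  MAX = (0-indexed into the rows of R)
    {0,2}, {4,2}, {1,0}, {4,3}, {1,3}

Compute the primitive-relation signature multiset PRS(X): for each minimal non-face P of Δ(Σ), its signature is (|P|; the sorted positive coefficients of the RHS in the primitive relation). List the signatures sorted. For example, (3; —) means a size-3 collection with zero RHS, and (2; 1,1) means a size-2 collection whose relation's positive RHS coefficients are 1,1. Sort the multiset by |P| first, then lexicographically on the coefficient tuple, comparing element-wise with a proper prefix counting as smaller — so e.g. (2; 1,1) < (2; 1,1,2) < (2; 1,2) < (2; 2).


5 minimal non-faces of Δ(Σ) (on 5 rays):

  P={0,3}:  v_{0} + v_{3} = 0  →  sig = (2; —)
  P={1,4}:  v_{1} + v_{4} = 0  →  sig = (2; —)
  P={0,4}:  v_{0} + v_{4} = v_{2}  →  sig = (2; 1)
  P={1,2}:  v_{1} + v_{2} = v_{0}  →  sig = (2; 1)
  P={2,3}:  v_{2} + v_{3} = v_{4}  →  sig = (2; 1)

Sorted signature multiset PRS(X):
    (2; —)
    (2; —)
    (2; 1)
    (2; 1)
    (2; 1)


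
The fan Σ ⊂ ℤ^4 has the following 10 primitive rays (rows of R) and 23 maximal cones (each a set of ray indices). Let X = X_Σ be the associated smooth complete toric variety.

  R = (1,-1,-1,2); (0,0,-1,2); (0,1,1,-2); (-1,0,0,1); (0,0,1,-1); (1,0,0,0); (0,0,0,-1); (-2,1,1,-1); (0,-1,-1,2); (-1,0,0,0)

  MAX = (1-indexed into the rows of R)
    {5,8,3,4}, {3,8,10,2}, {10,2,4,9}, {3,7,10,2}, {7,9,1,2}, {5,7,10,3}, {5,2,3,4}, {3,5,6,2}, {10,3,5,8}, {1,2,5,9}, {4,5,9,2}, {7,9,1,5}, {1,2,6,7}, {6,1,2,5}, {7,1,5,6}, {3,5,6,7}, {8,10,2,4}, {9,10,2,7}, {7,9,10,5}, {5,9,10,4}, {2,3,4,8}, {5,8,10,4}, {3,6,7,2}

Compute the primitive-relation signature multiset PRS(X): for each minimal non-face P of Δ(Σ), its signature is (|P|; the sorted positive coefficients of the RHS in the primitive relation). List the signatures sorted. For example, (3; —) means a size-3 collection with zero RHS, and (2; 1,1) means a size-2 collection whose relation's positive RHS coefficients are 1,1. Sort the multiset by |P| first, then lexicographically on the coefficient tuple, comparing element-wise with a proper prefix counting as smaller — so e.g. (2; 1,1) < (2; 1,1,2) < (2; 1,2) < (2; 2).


Primitive collections (16):

  P = {3,9}:  v_{3} + v_{9} = 0  ⟹  sig = (2; —)
  P = {6,10}:  v_{6} + v_{10} = 0  ⟹  sig = (2; —)
  P = {1,3}:  v_{1} + v_{3} = v_{6}  ⟹  sig = (2; 1)
  P = {1,8}:  v_{1} + v_{8} = v_{4}  ⟹  sig = (2; 1)
  P = {1,10}:  v_{1} + v_{10} = v_{9}  ⟹  sig = (2; 1)
  P = {4,7}:  v_{4} + v_{7} = v_{10}  ⟹  sig = (2; 1)
  P = {6,9}:  v_{6} + v_{9} = v_{1}  ⟹  sig = (2; 1)
  P = {4,6}:  v_{4} + v_{6} = v_{2} + v_{5}  ⟹  sig = (2; 1,1)
  P = {6,8}:  v_{6} + v_{8} = v_{3} + v_{4}  ⟹  sig = (2; 1,1)
  P = {8,9}:  v_{8} + v_{9} = v_{4} + v_{10}  ⟹  sig = (2; 1,1)
  P = {1,4}:  v_{1} + v_{4} = v_{2} + v_{5} + v_{9}  ⟹  sig = (2; 1,1,1)
  P = {7,8}:  v_{7} + v_{8} = v_{3} + 2·v_{10}  ⟹  sig = (2; 1,2)
  P = {2,5,7}:  v_{2} + v_{5} + v_{7} = 0  ⟹  sig = (3; —)
  P = {2,5,10}:  v_{2} + v_{5} + v_{10} = v_{4}  ⟹  sig = (3; 1)
  P = {3,4,10}:  v_{3} + v_{4} + v_{10} = v_{8}  ⟹  sig = (3; 1)
  P = {2,5,8}:  v_{2} + v_{5} + v_{8} = v_{3} + 2·v_{4}  ⟹  sig = (3; 1,2)

Signatures (|P|; sorted positive RHS coefficients), sorted:
    (2; —)
    (2; —)
    (2; 1)
    (2; 1)
    (2; 1)
    (2; 1)
    (2; 1)
    (2; 1,1)
    (2; 1,1)
    (2; 1,1)
    (2; 1,1,1)
    (2; 1,2)
    (3; —)
    (3; 1)
    (3; 1)
    (3; 1,2)


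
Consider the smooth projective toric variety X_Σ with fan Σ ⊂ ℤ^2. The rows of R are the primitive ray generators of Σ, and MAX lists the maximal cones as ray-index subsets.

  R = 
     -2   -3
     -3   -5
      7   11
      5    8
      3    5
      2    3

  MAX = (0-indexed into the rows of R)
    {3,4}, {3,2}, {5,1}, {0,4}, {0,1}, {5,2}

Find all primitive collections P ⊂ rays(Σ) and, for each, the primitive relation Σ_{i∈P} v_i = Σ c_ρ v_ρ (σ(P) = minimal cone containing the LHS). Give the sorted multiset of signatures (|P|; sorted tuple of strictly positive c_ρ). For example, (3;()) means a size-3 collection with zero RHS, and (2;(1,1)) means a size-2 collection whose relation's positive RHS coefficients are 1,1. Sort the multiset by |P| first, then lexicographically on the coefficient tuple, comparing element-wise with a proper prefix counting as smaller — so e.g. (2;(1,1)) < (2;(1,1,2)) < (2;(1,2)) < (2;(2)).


9 collections generate NE(X_Σ); each relation:

  • {0,5}:  v_{0} + v_{5} = 0 ; sig = (2;())
  • {1,4}:  v_{1} + v_{4} = 0 ; sig = (2;())
  • {0,2}:  v_{0} + v_{2} = v_{3} ; sig = (2;(1))
  • {0,3}:  v_{0} + v_{3} = v_{4} ; sig = (2;(1))
  • {1,3}:  v_{1} + v_{3} = v_{5} ; sig = (2;(1))
  • {3,5}:  v_{3} + v_{5} = v_{2} ; sig = (2;(1))
  • {4,5}:  v_{4} + v_{5} = v_{3} ; sig = (2;(1))
  • {1,2}:  v_{1} + v_{2} = 2·v_{5} ; sig = (2;(2))
  • {2,4}:  v_{2} + v_{4} = 2·v_{3} ; sig = (2;(2))

Sorted signature multiset PRS(X):
[(2;()), (2;()), (2;(1)), (2;(1)), (2;(1)), (2;(1)), (2;(1)), (2;(2)), (2;(2))]
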